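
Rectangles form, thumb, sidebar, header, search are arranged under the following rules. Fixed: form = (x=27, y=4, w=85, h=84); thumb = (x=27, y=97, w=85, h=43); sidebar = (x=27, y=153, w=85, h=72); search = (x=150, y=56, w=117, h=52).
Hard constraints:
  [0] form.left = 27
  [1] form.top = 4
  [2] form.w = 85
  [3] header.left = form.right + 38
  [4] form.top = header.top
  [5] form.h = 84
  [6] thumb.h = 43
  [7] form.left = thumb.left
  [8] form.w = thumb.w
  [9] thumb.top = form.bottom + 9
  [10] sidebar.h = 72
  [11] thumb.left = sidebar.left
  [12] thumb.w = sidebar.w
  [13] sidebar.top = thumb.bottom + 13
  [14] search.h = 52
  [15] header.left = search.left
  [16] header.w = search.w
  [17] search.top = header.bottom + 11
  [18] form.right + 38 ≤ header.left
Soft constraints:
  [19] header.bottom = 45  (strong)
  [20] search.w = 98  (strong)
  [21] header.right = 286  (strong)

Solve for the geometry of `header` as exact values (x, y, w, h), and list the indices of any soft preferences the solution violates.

1. header.x = 150  [header.left = form.right + 38]
2. header.y = 4  [form.top = header.top]
3. header.w = 117  [header.w = search.w]
4. header.h = 41  [search.top = header.bottom + 11]

header = (x=150, y=4, w=117, h=41)
violated soft preferences: 20, 21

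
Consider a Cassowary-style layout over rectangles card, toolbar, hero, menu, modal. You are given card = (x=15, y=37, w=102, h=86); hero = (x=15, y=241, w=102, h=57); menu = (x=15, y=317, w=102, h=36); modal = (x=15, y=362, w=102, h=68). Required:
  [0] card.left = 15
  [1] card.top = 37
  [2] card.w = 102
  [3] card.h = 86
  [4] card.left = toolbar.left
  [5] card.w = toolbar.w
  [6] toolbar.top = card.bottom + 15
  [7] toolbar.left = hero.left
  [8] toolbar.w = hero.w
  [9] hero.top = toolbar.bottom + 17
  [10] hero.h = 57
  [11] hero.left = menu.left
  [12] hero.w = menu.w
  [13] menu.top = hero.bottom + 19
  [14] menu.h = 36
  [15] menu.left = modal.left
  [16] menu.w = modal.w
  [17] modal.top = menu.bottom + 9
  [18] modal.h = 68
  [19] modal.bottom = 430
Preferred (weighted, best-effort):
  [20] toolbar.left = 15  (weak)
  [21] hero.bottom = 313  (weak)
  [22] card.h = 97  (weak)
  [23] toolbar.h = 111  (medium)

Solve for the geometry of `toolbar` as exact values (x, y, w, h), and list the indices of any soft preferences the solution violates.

toolbar = (x=15, y=138, w=102, h=86)
violated soft preferences: 21, 22, 23

1. toolbar.x = 15  [card.left = toolbar.left]
2. toolbar.w = 102  [card.w = toolbar.w]
3. toolbar.y = 138  [toolbar.top = card.bottom + 15]
4. toolbar.h = 86  [hero.top = toolbar.bottom + 17]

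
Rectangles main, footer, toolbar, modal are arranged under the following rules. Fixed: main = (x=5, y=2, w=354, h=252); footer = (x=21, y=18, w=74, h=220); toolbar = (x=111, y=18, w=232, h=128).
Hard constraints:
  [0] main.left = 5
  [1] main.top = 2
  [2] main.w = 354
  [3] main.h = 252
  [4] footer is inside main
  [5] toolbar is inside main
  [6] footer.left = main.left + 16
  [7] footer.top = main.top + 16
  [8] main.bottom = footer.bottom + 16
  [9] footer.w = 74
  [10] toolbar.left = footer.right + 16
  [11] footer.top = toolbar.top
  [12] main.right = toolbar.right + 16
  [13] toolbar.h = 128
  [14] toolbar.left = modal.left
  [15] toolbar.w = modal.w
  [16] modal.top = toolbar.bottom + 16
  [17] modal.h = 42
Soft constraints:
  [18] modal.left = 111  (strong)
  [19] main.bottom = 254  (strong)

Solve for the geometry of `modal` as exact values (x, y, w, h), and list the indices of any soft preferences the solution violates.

modal = (x=111, y=162, w=232, h=42)
violated soft preferences: none

1. modal.x = 111  [toolbar.left = modal.left]
2. modal.w = 232  [toolbar.w = modal.w]
3. modal.y = 162  [modal.top = toolbar.bottom + 16]
4. modal.h = 42  [modal.h = 42]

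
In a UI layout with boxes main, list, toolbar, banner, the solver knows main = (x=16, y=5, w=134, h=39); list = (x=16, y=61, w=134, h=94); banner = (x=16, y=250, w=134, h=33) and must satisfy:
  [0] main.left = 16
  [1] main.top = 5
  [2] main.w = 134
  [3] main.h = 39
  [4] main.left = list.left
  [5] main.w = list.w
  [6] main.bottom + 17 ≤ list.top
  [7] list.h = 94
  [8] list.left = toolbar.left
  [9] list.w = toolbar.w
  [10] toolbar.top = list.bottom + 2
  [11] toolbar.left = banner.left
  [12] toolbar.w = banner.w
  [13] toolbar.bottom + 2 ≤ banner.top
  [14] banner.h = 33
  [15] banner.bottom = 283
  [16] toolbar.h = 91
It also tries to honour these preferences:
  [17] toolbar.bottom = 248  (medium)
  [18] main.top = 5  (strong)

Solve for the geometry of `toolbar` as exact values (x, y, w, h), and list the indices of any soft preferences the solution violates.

1. toolbar.x = 16  [list.left = toolbar.left]
2. toolbar.w = 134  [list.w = toolbar.w]
3. toolbar.y = 157  [toolbar.top = list.bottom + 2]
4. toolbar.h = 91  [toolbar.h = 91]

toolbar = (x=16, y=157, w=134, h=91)
violated soft preferences: none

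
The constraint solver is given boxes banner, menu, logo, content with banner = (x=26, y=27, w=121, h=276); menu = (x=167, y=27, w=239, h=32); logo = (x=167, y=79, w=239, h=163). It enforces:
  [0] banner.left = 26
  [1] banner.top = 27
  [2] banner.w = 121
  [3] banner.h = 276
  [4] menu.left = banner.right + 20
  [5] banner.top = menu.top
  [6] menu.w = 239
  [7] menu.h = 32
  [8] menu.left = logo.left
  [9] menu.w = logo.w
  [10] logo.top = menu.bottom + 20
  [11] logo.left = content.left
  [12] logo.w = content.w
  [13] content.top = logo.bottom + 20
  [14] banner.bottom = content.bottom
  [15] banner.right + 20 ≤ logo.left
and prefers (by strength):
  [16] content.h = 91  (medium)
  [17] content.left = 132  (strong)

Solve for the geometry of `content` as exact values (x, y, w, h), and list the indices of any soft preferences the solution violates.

1. content.x = 167  [logo.left = content.left]
2. content.w = 239  [logo.w = content.w]
3. content.y = 262  [content.top = logo.bottom + 20]
4. content.h = 41  [banner.bottom = content.bottom]

content = (x=167, y=262, w=239, h=41)
violated soft preferences: 16, 17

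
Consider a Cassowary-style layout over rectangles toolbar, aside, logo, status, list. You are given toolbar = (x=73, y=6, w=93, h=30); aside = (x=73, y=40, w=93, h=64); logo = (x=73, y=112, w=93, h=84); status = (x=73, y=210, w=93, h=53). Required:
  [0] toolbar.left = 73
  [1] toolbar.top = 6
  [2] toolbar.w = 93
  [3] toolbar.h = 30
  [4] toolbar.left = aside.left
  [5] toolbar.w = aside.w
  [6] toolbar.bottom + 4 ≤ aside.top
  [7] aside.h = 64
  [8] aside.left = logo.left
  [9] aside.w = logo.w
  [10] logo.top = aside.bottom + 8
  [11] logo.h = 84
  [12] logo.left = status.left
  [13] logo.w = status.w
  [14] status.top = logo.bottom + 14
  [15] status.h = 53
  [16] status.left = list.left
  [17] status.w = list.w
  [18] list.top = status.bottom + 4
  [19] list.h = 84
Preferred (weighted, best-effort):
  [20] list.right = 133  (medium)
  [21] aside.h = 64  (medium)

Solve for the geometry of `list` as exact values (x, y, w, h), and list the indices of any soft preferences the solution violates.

1. list.x = 73  [status.left = list.left]
2. list.w = 93  [status.w = list.w]
3. list.y = 267  [list.top = status.bottom + 4]
4. list.h = 84  [list.h = 84]

list = (x=73, y=267, w=93, h=84)
violated soft preferences: 20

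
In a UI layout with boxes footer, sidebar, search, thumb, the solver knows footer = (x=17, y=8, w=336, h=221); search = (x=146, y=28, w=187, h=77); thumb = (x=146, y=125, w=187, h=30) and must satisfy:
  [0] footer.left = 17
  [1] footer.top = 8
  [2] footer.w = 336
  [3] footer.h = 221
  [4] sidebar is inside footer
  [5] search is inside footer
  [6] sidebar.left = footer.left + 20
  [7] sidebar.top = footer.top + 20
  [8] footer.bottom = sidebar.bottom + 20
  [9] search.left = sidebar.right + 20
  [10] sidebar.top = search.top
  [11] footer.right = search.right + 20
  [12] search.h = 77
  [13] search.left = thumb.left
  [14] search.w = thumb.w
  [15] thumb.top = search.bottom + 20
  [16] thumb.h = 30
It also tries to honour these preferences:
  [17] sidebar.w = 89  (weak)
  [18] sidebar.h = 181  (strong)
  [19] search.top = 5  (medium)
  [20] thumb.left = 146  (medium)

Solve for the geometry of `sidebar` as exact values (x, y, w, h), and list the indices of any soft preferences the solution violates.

sidebar = (x=37, y=28, w=89, h=181)
violated soft preferences: 19

1. sidebar.x = 37  [sidebar.left = footer.left + 20]
2. sidebar.y = 28  [sidebar.top = footer.top + 20]
3. sidebar.h = 181  [footer.bottom = sidebar.bottom + 20]
4. sidebar.w = 89  [search.left = sidebar.right + 20]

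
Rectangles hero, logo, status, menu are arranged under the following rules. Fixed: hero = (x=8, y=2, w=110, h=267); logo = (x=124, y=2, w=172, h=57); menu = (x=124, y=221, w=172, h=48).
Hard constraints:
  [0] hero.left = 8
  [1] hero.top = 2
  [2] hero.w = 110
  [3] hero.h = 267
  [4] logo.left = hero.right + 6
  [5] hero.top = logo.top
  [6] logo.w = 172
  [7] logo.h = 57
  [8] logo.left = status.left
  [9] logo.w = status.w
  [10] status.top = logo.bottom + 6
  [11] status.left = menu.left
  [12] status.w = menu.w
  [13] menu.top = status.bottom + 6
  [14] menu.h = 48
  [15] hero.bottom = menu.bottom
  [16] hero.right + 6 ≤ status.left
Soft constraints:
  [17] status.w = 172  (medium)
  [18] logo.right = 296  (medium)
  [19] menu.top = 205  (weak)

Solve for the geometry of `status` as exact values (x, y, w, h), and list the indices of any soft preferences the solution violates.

1. status.x = 124  [logo.left = status.left]
2. status.w = 172  [logo.w = status.w]
3. status.y = 65  [status.top = logo.bottom + 6]
4. status.h = 150  [menu.top = status.bottom + 6]

status = (x=124, y=65, w=172, h=150)
violated soft preferences: 19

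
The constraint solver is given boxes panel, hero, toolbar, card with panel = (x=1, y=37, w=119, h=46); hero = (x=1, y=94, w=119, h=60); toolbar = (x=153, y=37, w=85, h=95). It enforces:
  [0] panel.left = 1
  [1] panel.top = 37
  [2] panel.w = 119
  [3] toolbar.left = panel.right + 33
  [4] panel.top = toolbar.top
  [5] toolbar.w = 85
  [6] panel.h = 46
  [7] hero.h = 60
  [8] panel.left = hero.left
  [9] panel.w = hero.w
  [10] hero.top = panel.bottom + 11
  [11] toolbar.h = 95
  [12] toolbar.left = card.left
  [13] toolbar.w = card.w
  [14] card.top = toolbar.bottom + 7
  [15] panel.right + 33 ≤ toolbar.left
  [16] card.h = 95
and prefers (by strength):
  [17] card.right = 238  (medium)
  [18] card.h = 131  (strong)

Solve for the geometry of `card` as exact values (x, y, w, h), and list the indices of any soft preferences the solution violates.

1. card.x = 153  [toolbar.left = card.left]
2. card.w = 85  [toolbar.w = card.w]
3. card.y = 139  [card.top = toolbar.bottom + 7]
4. card.h = 95  [card.h = 95]

card = (x=153, y=139, w=85, h=95)
violated soft preferences: 18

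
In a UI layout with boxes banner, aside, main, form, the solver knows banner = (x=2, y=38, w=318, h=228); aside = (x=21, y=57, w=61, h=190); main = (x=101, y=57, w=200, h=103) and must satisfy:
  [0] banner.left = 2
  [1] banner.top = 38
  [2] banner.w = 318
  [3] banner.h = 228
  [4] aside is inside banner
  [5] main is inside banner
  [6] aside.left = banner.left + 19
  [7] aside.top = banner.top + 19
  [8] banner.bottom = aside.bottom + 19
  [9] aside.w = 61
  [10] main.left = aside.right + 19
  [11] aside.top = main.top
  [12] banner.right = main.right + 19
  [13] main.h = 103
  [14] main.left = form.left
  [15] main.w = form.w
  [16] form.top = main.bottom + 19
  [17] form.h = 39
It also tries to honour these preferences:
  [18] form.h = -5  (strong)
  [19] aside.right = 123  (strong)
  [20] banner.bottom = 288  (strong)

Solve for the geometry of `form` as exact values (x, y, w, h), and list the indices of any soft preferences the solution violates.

form = (x=101, y=179, w=200, h=39)
violated soft preferences: 18, 19, 20

1. form.x = 101  [main.left = form.left]
2. form.w = 200  [main.w = form.w]
3. form.y = 179  [form.top = main.bottom + 19]
4. form.h = 39  [form.h = 39]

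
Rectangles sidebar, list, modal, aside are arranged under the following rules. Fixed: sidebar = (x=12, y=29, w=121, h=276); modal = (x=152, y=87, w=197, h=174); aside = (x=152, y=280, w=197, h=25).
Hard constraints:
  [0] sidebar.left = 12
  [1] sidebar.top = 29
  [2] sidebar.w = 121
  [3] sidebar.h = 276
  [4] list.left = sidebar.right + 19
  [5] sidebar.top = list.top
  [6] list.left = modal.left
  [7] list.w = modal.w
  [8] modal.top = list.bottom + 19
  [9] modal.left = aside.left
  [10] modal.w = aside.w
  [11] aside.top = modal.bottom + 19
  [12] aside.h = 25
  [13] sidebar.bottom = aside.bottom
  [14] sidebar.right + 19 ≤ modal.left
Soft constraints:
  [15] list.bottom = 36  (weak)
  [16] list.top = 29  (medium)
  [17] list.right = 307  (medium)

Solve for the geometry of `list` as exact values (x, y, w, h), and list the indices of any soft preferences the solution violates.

list = (x=152, y=29, w=197, h=39)
violated soft preferences: 15, 17

1. list.x = 152  [list.left = sidebar.right + 19]
2. list.y = 29  [sidebar.top = list.top]
3. list.w = 197  [list.w = modal.w]
4. list.h = 39  [modal.top = list.bottom + 19]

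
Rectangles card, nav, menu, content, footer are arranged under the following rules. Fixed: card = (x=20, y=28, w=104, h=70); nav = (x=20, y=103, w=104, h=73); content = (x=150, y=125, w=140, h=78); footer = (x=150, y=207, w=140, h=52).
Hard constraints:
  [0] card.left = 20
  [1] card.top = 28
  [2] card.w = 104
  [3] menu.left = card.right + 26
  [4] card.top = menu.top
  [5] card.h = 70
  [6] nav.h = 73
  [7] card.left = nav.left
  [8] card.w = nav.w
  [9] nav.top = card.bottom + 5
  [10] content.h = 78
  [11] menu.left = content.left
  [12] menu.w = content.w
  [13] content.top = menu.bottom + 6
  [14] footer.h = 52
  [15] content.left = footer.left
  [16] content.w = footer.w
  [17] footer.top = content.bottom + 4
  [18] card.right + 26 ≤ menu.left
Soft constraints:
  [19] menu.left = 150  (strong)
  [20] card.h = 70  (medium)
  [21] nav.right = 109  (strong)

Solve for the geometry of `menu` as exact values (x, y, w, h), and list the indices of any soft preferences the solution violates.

menu = (x=150, y=28, w=140, h=91)
violated soft preferences: 21

1. menu.x = 150  [menu.left = card.right + 26]
2. menu.y = 28  [card.top = menu.top]
3. menu.w = 140  [menu.w = content.w]
4. menu.h = 91  [content.top = menu.bottom + 6]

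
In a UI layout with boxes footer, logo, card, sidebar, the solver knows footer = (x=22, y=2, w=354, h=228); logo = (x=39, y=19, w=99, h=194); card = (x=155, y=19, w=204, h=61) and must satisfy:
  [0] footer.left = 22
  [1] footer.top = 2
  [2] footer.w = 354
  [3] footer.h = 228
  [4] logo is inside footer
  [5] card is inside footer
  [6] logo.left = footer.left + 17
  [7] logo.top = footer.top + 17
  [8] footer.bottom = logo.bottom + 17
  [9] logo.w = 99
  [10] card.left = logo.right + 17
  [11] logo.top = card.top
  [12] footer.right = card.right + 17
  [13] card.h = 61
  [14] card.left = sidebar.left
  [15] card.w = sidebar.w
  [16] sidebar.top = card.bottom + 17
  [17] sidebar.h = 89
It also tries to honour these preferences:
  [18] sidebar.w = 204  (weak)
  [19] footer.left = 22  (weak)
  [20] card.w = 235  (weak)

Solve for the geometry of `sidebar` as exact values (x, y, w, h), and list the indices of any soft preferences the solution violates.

sidebar = (x=155, y=97, w=204, h=89)
violated soft preferences: 20

1. sidebar.x = 155  [card.left = sidebar.left]
2. sidebar.w = 204  [card.w = sidebar.w]
3. sidebar.y = 97  [sidebar.top = card.bottom + 17]
4. sidebar.h = 89  [sidebar.h = 89]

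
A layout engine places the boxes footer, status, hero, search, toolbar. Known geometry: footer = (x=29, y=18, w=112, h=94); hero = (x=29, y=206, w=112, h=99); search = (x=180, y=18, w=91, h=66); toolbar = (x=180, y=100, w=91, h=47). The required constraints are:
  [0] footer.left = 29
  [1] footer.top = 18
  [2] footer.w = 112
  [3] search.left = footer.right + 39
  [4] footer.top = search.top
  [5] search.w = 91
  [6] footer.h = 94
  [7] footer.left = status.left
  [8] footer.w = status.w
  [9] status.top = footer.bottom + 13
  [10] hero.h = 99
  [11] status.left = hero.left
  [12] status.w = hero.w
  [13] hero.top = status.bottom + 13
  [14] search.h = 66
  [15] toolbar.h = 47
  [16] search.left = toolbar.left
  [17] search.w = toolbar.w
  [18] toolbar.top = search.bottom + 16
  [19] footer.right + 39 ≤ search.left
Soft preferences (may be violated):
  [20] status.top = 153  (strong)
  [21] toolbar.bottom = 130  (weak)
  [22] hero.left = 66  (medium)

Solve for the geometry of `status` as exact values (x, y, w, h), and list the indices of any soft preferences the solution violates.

status = (x=29, y=125, w=112, h=68)
violated soft preferences: 20, 21, 22

1. status.x = 29  [footer.left = status.left]
2. status.w = 112  [footer.w = status.w]
3. status.y = 125  [status.top = footer.bottom + 13]
4. status.h = 68  [hero.top = status.bottom + 13]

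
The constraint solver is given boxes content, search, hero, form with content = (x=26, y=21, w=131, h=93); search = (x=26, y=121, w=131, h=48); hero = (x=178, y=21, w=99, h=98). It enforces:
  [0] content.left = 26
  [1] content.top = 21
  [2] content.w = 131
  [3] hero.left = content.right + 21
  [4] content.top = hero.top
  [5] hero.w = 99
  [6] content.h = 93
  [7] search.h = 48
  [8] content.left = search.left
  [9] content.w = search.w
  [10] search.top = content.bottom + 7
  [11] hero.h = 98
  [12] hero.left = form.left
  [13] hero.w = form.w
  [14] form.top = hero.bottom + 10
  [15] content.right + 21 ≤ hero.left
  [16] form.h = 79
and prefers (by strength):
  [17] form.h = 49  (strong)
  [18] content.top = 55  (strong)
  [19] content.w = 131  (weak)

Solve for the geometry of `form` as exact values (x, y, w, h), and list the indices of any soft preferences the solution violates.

1. form.x = 178  [hero.left = form.left]
2. form.w = 99  [hero.w = form.w]
3. form.y = 129  [form.top = hero.bottom + 10]
4. form.h = 79  [form.h = 79]

form = (x=178, y=129, w=99, h=79)
violated soft preferences: 17, 18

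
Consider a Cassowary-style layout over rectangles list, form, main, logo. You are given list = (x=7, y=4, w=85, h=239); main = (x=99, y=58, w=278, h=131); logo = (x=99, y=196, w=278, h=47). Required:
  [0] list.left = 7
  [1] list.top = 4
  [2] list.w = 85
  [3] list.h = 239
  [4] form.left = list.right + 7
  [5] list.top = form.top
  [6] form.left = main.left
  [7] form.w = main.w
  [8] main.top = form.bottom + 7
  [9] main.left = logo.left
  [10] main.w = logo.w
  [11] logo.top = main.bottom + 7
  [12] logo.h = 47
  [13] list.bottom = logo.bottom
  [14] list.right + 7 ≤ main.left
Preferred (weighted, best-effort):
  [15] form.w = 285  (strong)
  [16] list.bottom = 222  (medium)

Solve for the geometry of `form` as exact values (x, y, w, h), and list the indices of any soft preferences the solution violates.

form = (x=99, y=4, w=278, h=47)
violated soft preferences: 15, 16

1. form.x = 99  [form.left = list.right + 7]
2. form.y = 4  [list.top = form.top]
3. form.w = 278  [form.w = main.w]
4. form.h = 47  [main.top = form.bottom + 7]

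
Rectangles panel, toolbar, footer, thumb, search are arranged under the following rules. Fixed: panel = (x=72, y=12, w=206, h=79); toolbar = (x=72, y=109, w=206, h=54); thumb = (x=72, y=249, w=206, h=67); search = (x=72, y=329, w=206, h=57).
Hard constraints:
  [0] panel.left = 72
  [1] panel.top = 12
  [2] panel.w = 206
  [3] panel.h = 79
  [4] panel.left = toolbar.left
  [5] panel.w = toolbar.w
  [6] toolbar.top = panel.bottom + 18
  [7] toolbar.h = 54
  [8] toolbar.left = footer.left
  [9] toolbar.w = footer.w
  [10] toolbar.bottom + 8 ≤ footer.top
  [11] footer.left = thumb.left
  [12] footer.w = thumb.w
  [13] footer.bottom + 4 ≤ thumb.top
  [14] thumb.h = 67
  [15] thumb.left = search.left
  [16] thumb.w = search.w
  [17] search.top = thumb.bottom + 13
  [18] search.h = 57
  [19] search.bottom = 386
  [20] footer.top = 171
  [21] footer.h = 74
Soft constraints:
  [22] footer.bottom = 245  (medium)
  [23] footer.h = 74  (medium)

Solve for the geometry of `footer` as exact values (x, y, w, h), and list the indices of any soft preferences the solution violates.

1. footer.x = 72  [toolbar.left = footer.left]
2. footer.w = 206  [toolbar.w = footer.w]
3. footer.y = 171  [footer.top = 171]
4. footer.h = 74  [footer.h = 74]

footer = (x=72, y=171, w=206, h=74)
violated soft preferences: none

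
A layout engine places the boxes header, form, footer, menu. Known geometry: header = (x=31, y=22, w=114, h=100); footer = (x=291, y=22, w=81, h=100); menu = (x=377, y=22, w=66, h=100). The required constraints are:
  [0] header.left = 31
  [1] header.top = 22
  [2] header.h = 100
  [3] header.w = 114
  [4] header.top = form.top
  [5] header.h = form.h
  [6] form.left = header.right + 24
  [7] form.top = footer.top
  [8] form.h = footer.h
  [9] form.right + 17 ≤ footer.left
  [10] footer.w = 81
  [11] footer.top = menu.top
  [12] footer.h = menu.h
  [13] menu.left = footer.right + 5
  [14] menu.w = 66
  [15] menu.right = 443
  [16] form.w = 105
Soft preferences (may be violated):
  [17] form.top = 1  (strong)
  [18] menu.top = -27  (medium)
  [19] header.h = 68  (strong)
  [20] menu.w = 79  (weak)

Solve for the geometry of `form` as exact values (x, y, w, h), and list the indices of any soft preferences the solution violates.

form = (x=169, y=22, w=105, h=100)
violated soft preferences: 17, 18, 19, 20

1. form.y = 22  [header.top = form.top]
2. form.h = 100  [header.h = form.h]
3. form.x = 169  [form.left = header.right + 24]
4. form.w = 105  [form.w = 105]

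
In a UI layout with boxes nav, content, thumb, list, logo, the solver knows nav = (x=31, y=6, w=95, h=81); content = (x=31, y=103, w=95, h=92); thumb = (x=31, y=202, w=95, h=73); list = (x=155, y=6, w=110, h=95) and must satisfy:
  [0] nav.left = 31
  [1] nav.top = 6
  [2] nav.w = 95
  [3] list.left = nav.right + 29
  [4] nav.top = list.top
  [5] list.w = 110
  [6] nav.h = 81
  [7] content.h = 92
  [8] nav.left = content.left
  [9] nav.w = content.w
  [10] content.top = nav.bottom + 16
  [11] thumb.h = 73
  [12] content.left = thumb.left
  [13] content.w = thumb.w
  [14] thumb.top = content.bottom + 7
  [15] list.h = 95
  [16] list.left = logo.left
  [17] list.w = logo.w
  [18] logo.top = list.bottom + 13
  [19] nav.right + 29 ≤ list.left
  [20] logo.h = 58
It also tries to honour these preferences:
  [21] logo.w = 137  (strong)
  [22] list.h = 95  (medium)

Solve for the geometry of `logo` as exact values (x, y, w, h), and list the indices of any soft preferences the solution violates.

logo = (x=155, y=114, w=110, h=58)
violated soft preferences: 21

1. logo.x = 155  [list.left = logo.left]
2. logo.w = 110  [list.w = logo.w]
3. logo.y = 114  [logo.top = list.bottom + 13]
4. logo.h = 58  [logo.h = 58]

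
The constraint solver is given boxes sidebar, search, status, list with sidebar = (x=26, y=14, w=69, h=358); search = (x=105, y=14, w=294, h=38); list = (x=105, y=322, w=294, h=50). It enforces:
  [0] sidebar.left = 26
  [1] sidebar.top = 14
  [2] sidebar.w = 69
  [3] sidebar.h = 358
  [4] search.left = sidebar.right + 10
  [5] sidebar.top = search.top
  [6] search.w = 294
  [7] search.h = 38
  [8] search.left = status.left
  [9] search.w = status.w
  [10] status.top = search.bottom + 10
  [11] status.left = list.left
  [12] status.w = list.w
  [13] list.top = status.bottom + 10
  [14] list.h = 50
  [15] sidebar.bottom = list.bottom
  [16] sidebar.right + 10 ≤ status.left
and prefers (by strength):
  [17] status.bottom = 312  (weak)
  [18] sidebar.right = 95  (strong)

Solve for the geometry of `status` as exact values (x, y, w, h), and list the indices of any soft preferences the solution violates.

1. status.x = 105  [search.left = status.left]
2. status.w = 294  [search.w = status.w]
3. status.y = 62  [status.top = search.bottom + 10]
4. status.h = 250  [list.top = status.bottom + 10]

status = (x=105, y=62, w=294, h=250)
violated soft preferences: none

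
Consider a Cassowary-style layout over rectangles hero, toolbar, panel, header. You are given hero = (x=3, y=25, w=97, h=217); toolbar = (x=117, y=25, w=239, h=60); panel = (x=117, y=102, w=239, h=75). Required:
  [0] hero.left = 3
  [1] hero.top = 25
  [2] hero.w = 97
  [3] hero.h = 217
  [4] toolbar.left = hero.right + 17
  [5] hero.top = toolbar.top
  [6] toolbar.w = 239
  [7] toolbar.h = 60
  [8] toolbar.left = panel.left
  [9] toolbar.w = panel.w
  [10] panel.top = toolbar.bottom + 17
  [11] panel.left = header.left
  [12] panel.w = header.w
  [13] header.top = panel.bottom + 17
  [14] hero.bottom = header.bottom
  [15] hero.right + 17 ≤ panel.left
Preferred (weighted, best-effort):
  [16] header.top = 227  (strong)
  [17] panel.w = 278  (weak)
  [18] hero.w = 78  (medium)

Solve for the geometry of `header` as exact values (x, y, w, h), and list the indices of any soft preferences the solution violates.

header = (x=117, y=194, w=239, h=48)
violated soft preferences: 16, 17, 18

1. header.x = 117  [panel.left = header.left]
2. header.w = 239  [panel.w = header.w]
3. header.y = 194  [header.top = panel.bottom + 17]
4. header.h = 48  [hero.bottom = header.bottom]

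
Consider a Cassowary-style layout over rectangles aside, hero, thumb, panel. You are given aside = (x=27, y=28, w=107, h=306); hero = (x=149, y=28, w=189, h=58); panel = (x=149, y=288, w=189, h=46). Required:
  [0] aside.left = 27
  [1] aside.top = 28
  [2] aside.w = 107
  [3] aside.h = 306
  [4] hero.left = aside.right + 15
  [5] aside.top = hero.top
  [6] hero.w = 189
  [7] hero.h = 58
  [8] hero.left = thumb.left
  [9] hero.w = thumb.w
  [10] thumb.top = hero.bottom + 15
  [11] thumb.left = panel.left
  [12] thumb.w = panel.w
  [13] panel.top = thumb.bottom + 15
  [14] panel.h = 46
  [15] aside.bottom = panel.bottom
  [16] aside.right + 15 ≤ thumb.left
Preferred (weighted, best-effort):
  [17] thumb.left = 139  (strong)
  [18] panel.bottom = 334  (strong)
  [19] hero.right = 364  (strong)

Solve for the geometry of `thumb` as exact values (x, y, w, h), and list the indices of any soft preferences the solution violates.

1. thumb.x = 149  [hero.left = thumb.left]
2. thumb.w = 189  [hero.w = thumb.w]
3. thumb.y = 101  [thumb.top = hero.bottom + 15]
4. thumb.h = 172  [panel.top = thumb.bottom + 15]

thumb = (x=149, y=101, w=189, h=172)
violated soft preferences: 17, 19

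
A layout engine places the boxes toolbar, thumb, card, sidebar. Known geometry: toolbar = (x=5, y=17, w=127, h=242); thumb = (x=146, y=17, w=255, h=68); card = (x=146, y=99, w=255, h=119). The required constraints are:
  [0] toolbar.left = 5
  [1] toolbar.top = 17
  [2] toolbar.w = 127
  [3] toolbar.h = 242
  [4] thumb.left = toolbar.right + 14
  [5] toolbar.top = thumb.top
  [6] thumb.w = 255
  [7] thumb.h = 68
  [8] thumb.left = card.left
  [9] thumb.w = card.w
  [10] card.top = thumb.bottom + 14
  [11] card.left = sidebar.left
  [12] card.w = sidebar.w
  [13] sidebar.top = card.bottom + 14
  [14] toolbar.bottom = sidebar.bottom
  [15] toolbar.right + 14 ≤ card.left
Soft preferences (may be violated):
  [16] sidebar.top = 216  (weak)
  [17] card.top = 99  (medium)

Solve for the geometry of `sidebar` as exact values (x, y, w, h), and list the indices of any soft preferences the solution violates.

1. sidebar.x = 146  [card.left = sidebar.left]
2. sidebar.w = 255  [card.w = sidebar.w]
3. sidebar.y = 232  [sidebar.top = card.bottom + 14]
4. sidebar.h = 27  [toolbar.bottom = sidebar.bottom]

sidebar = (x=146, y=232, w=255, h=27)
violated soft preferences: 16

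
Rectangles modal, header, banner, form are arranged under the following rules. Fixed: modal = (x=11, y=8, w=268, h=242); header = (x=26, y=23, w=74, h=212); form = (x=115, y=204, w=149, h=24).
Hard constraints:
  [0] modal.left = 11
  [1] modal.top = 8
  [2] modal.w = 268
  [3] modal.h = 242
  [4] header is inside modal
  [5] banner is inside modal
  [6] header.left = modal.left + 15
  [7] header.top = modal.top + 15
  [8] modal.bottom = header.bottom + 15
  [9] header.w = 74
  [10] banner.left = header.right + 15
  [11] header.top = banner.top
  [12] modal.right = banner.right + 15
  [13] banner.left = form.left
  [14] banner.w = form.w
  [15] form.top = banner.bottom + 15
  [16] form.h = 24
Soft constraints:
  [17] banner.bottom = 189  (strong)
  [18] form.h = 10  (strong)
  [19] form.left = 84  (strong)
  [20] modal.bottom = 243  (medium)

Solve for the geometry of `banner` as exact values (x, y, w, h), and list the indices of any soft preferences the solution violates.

banner = (x=115, y=23, w=149, h=166)
violated soft preferences: 18, 19, 20

1. banner.x = 115  [banner.left = header.right + 15]
2. banner.y = 23  [header.top = banner.top]
3. banner.w = 149  [modal.right = banner.right + 15]
4. banner.h = 166  [form.top = banner.bottom + 15]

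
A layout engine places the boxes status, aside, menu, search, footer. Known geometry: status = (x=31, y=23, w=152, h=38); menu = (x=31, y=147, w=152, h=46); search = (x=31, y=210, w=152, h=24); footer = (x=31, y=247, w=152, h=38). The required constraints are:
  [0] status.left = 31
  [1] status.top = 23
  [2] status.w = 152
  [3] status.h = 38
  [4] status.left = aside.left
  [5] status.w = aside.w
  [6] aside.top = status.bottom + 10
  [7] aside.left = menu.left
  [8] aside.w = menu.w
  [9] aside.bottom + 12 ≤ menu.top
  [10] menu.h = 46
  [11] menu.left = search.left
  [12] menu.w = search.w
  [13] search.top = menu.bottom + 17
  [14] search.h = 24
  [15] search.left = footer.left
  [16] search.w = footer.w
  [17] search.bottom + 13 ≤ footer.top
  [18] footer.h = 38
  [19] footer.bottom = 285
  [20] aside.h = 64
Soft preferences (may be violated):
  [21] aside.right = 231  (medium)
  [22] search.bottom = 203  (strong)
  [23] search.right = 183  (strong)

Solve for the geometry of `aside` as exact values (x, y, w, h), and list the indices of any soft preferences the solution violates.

aside = (x=31, y=71, w=152, h=64)
violated soft preferences: 21, 22

1. aside.x = 31  [status.left = aside.left]
2. aside.w = 152  [status.w = aside.w]
3. aside.y = 71  [aside.top = status.bottom + 10]
4. aside.h = 64  [aside.h = 64]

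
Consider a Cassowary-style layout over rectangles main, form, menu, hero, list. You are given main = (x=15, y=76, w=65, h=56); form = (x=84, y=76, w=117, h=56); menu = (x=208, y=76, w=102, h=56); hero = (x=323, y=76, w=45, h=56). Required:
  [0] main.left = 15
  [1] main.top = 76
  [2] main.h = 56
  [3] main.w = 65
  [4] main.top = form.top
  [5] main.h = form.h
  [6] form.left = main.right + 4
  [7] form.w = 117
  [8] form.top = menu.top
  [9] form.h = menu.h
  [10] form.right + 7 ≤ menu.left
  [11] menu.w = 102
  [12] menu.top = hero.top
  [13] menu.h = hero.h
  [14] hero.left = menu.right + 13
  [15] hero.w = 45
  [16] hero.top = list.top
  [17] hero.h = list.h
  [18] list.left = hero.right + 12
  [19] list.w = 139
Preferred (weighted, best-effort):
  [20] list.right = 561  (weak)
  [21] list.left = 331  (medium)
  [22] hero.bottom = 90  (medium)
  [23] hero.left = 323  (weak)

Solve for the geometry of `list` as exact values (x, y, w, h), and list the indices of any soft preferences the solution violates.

list = (x=380, y=76, w=139, h=56)
violated soft preferences: 20, 21, 22

1. list.y = 76  [hero.top = list.top]
2. list.h = 56  [hero.h = list.h]
3. list.x = 380  [list.left = hero.right + 12]
4. list.w = 139  [list.w = 139]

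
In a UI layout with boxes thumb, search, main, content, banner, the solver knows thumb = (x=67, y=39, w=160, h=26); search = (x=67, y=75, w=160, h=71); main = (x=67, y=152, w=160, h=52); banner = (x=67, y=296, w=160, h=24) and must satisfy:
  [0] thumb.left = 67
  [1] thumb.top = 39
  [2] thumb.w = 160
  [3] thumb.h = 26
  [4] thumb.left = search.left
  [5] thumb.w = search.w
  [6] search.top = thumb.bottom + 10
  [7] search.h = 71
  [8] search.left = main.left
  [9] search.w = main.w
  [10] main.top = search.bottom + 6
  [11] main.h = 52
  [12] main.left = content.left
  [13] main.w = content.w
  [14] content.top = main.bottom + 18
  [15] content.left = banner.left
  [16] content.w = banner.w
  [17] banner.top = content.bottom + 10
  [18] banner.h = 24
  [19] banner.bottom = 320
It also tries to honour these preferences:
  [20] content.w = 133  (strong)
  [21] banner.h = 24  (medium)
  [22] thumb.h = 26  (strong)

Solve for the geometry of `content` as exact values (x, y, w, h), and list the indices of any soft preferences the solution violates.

content = (x=67, y=222, w=160, h=64)
violated soft preferences: 20

1. content.x = 67  [main.left = content.left]
2. content.w = 160  [main.w = content.w]
3. content.y = 222  [content.top = main.bottom + 18]
4. content.h = 64  [banner.top = content.bottom + 10]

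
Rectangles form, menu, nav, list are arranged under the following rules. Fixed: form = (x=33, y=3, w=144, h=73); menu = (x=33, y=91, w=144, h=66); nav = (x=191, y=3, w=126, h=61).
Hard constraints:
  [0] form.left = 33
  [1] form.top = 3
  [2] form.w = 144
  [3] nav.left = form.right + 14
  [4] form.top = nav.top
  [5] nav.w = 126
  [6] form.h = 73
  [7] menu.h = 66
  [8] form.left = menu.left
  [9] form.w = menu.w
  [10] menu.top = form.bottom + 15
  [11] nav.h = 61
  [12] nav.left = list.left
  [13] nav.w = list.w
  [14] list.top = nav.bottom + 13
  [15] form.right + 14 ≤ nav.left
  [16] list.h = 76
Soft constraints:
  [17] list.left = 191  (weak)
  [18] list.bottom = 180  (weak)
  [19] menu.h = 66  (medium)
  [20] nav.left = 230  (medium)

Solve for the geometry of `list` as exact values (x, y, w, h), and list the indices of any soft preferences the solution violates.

1. list.x = 191  [nav.left = list.left]
2. list.w = 126  [nav.w = list.w]
3. list.y = 77  [list.top = nav.bottom + 13]
4. list.h = 76  [list.h = 76]

list = (x=191, y=77, w=126, h=76)
violated soft preferences: 18, 20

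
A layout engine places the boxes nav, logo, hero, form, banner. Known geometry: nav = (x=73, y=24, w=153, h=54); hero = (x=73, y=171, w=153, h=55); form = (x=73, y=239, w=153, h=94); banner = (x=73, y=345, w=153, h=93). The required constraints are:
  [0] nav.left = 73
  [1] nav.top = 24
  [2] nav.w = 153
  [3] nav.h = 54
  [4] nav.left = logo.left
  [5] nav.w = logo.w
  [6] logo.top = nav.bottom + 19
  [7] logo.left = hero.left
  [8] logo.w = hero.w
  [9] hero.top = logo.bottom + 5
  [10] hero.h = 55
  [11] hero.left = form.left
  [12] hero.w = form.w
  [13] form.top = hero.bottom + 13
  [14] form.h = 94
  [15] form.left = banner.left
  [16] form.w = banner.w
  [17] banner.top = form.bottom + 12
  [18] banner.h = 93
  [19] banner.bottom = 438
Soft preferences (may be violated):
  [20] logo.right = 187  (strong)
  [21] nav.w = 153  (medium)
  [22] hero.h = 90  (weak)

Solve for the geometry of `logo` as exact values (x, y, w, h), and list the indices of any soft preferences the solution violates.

1. logo.x = 73  [nav.left = logo.left]
2. logo.w = 153  [nav.w = logo.w]
3. logo.y = 97  [logo.top = nav.bottom + 19]
4. logo.h = 69  [hero.top = logo.bottom + 5]

logo = (x=73, y=97, w=153, h=69)
violated soft preferences: 20, 22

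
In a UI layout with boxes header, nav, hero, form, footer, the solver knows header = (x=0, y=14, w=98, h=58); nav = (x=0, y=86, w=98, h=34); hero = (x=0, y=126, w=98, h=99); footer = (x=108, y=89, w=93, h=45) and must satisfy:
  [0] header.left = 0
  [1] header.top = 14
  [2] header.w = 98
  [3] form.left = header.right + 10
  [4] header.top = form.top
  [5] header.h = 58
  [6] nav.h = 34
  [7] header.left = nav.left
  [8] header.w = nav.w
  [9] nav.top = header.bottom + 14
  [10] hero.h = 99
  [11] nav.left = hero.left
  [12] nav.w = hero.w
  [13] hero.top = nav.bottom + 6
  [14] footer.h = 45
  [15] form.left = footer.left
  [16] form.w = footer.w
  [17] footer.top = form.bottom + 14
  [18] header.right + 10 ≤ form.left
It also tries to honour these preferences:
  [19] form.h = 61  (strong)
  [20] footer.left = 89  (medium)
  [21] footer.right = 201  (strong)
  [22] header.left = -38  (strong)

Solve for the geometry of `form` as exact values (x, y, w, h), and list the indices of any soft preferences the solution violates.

1. form.x = 108  [form.left = header.right + 10]
2. form.y = 14  [header.top = form.top]
3. form.w = 93  [form.w = footer.w]
4. form.h = 61  [footer.top = form.bottom + 14]

form = (x=108, y=14, w=93, h=61)
violated soft preferences: 20, 22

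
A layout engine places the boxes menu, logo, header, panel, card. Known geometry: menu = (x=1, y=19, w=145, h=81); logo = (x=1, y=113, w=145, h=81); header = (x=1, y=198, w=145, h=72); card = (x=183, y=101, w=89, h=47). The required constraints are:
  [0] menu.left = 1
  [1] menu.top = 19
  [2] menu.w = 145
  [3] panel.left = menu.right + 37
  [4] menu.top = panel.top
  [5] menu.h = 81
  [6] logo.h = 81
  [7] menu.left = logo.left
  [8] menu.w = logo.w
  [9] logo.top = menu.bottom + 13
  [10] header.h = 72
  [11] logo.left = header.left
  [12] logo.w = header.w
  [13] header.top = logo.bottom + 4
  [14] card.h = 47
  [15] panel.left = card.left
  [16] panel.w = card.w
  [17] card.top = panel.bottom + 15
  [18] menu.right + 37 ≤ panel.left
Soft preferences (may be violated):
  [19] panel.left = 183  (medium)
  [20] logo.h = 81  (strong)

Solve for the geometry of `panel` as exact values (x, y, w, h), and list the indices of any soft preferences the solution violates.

panel = (x=183, y=19, w=89, h=67)
violated soft preferences: none

1. panel.x = 183  [panel.left = menu.right + 37]
2. panel.y = 19  [menu.top = panel.top]
3. panel.w = 89  [panel.w = card.w]
4. panel.h = 67  [card.top = panel.bottom + 15]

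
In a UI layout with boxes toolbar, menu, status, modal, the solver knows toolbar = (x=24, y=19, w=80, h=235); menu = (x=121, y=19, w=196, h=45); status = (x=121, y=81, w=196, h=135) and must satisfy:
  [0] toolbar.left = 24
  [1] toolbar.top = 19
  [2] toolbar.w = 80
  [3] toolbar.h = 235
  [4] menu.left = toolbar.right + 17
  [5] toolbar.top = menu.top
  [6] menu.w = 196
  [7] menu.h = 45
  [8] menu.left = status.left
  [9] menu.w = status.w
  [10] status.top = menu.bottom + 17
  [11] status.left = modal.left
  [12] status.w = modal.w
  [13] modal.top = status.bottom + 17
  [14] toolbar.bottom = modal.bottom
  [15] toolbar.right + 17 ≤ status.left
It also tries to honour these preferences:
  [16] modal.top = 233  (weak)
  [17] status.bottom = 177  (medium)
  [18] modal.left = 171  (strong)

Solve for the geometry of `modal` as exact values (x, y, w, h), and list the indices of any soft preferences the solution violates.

modal = (x=121, y=233, w=196, h=21)
violated soft preferences: 17, 18

1. modal.x = 121  [status.left = modal.left]
2. modal.w = 196  [status.w = modal.w]
3. modal.y = 233  [modal.top = status.bottom + 17]
4. modal.h = 21  [toolbar.bottom = modal.bottom]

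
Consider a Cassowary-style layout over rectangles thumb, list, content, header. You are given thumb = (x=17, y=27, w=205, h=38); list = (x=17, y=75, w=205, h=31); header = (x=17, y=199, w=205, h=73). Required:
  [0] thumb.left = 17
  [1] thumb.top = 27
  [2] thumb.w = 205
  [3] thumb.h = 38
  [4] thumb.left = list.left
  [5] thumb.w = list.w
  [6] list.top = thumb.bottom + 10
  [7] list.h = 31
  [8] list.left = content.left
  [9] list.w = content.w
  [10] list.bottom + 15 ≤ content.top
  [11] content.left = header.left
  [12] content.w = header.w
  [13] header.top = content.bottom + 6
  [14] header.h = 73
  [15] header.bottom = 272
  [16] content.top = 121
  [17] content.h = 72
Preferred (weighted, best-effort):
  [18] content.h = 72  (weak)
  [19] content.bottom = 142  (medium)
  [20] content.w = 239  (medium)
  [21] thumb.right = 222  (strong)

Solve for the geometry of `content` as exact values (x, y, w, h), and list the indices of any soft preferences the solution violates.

content = (x=17, y=121, w=205, h=72)
violated soft preferences: 19, 20

1. content.x = 17  [list.left = content.left]
2. content.w = 205  [list.w = content.w]
3. content.y = 121  [content.top = 121]
4. content.h = 72  [content.h = 72]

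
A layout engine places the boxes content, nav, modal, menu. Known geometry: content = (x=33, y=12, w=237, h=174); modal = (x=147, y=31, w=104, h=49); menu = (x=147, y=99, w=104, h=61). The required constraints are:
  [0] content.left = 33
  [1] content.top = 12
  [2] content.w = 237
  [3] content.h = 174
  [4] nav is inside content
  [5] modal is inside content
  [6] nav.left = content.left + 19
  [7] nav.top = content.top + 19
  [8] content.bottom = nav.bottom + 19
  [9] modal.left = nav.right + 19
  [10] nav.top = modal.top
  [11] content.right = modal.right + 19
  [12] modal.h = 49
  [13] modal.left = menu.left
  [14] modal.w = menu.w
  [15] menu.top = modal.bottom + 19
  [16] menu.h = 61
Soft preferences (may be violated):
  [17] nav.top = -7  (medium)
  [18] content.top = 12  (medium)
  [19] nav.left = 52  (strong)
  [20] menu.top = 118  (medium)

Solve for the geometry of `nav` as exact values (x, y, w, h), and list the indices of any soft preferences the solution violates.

nav = (x=52, y=31, w=76, h=136)
violated soft preferences: 17, 20

1. nav.x = 52  [nav.left = content.left + 19]
2. nav.y = 31  [nav.top = content.top + 19]
3. nav.h = 136  [content.bottom = nav.bottom + 19]
4. nav.w = 76  [modal.left = nav.right + 19]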